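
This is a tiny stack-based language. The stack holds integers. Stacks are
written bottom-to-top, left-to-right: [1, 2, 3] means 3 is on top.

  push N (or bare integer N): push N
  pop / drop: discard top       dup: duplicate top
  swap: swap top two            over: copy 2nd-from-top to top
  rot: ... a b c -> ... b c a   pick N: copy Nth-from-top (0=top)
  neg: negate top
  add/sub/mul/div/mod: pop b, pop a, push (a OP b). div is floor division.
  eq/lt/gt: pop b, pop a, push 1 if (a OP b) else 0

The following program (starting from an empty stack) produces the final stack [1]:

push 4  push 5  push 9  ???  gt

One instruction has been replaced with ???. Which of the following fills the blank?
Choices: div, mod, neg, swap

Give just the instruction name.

Stack before ???: [4, 5, 9]
Stack after ???:  [4, 0]
Checking each choice:
  div: MATCH
  mod: produces [0]
  neg: produces [4, 1]
  swap: produces [4, 1]


Answer: div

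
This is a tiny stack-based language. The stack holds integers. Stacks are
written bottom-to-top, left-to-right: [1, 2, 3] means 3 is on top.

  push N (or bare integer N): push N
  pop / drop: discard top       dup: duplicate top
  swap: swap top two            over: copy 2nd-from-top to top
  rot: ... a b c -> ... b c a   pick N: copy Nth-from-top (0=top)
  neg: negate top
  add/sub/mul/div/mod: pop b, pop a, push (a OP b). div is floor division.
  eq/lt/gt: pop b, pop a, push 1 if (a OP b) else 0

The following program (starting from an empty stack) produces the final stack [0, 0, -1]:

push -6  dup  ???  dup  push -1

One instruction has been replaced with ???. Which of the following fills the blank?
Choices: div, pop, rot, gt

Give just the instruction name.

Stack before ???: [-6, -6]
Stack after ???:  [0]
Checking each choice:
  div: produces [1, 1, -1]
  pop: produces [-6, -6, -1]
  rot: stack underflow (need 3, have 2)
  gt: MATCH


Answer: gt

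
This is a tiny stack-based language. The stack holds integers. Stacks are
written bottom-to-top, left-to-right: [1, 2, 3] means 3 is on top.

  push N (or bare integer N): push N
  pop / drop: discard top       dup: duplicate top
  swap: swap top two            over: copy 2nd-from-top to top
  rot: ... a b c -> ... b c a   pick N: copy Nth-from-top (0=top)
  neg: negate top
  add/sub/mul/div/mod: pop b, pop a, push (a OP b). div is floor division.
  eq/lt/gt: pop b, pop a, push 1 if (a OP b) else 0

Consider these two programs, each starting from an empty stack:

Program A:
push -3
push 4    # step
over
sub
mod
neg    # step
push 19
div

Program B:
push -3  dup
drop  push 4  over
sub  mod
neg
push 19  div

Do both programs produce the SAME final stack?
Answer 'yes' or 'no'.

Answer: yes

Derivation:
Program A trace:
  After 'push -3': [-3]
  After 'push 4': [-3, 4]
  After 'over': [-3, 4, -3]
  After 'sub': [-3, 7]
  After 'mod': [4]
  After 'neg': [-4]
  After 'push 19': [-4, 19]
  After 'div': [-1]
Program A final stack: [-1]

Program B trace:
  After 'push -3': [-3]
  After 'dup': [-3, -3]
  After 'drop': [-3]
  After 'push 4': [-3, 4]
  After 'over': [-3, 4, -3]
  After 'sub': [-3, 7]
  After 'mod': [4]
  After 'neg': [-4]
  After 'push 19': [-4, 19]
  After 'div': [-1]
Program B final stack: [-1]
Same: yes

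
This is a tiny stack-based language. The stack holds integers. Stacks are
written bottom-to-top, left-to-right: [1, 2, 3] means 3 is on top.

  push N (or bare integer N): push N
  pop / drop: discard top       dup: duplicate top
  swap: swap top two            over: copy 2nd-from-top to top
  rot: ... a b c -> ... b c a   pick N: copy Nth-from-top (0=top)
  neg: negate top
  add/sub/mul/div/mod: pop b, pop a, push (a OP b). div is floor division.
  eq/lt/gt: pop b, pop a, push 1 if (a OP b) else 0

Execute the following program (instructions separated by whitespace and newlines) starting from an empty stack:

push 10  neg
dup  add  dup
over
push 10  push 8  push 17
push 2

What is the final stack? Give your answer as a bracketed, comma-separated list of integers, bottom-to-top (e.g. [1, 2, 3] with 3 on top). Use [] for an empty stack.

After 'push 10': [10]
After 'neg': [-10]
After 'dup': [-10, -10]
After 'add': [-20]
After 'dup': [-20, -20]
After 'over': [-20, -20, -20]
After 'push 10': [-20, -20, -20, 10]
After 'push 8': [-20, -20, -20, 10, 8]
After 'push 17': [-20, -20, -20, 10, 8, 17]
After 'push 2': [-20, -20, -20, 10, 8, 17, 2]

Answer: [-20, -20, -20, 10, 8, 17, 2]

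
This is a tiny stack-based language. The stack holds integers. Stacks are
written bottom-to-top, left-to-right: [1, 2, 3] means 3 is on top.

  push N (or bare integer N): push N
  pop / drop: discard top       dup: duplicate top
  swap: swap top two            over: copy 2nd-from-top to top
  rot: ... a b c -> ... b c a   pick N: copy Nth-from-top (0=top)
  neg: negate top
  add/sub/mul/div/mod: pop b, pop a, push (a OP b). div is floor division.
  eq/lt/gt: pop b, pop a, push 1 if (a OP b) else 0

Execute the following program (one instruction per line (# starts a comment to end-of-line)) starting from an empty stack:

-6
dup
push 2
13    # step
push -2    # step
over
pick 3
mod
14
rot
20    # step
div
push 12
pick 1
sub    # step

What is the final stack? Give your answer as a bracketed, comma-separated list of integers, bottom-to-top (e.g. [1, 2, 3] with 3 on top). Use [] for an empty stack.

After 'push -6': [-6]
After 'dup': [-6, -6]
After 'push 2': [-6, -6, 2]
After 'push 13': [-6, -6, 2, 13]
After 'push -2': [-6, -6, 2, 13, -2]
After 'over': [-6, -6, 2, 13, -2, 13]
After 'pick 3': [-6, -6, 2, 13, -2, 13, 2]
After 'mod': [-6, -6, 2, 13, -2, 1]
After 'push 14': [-6, -6, 2, 13, -2, 1, 14]
After 'rot': [-6, -6, 2, 13, 1, 14, -2]
After 'push 20': [-6, -6, 2, 13, 1, 14, -2, 20]
After 'div': [-6, -6, 2, 13, 1, 14, -1]
After 'push 12': [-6, -6, 2, 13, 1, 14, -1, 12]
After 'pick 1': [-6, -6, 2, 13, 1, 14, -1, 12, -1]
After 'sub': [-6, -6, 2, 13, 1, 14, -1, 13]

Answer: [-6, -6, 2, 13, 1, 14, -1, 13]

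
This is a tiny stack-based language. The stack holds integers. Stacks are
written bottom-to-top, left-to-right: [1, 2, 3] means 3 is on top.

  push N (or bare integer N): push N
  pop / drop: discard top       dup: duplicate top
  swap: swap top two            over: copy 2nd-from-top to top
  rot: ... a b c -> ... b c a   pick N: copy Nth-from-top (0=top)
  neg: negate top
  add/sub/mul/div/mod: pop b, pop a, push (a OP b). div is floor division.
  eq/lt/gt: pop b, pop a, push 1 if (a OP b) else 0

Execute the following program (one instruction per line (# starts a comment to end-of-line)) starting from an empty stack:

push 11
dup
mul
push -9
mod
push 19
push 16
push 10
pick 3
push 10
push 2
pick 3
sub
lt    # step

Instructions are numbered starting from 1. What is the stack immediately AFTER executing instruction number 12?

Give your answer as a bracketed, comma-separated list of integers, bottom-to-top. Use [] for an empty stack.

Step 1 ('push 11'): [11]
Step 2 ('dup'): [11, 11]
Step 3 ('mul'): [121]
Step 4 ('push -9'): [121, -9]
Step 5 ('mod'): [-5]
Step 6 ('push 19'): [-5, 19]
Step 7 ('push 16'): [-5, 19, 16]
Step 8 ('push 10'): [-5, 19, 16, 10]
Step 9 ('pick 3'): [-5, 19, 16, 10, -5]
Step 10 ('push 10'): [-5, 19, 16, 10, -5, 10]
Step 11 ('push 2'): [-5, 19, 16, 10, -5, 10, 2]
Step 12 ('pick 3'): [-5, 19, 16, 10, -5, 10, 2, 10]

Answer: [-5, 19, 16, 10, -5, 10, 2, 10]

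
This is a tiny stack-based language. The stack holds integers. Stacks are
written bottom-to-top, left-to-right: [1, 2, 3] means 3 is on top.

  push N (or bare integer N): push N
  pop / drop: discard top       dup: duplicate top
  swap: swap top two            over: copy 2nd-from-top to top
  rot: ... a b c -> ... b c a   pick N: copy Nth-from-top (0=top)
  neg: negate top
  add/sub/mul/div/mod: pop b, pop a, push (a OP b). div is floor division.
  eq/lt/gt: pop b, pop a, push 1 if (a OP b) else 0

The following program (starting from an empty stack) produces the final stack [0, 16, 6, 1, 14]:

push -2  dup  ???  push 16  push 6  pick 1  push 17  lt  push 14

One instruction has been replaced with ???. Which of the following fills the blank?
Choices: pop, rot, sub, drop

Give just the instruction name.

Stack before ???: [-2, -2]
Stack after ???:  [0]
Checking each choice:
  pop: produces [-2, 16, 6, 1, 14]
  rot: stack underflow (need 3, have 2)
  sub: MATCH
  drop: produces [-2, 16, 6, 1, 14]


Answer: sub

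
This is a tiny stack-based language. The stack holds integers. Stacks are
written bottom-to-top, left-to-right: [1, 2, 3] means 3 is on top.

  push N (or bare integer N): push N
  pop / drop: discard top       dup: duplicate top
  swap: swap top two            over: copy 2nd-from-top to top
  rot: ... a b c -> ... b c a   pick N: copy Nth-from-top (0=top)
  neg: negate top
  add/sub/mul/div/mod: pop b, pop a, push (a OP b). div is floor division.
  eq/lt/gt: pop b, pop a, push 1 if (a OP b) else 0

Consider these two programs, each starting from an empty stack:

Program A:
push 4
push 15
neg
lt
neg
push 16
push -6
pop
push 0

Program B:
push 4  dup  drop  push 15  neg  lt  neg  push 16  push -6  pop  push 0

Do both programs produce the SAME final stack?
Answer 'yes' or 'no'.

Answer: yes

Derivation:
Program A trace:
  After 'push 4': [4]
  After 'push 15': [4, 15]
  After 'neg': [4, -15]
  After 'lt': [0]
  After 'neg': [0]
  After 'push 16': [0, 16]
  After 'push -6': [0, 16, -6]
  After 'pop': [0, 16]
  After 'push 0': [0, 16, 0]
Program A final stack: [0, 16, 0]

Program B trace:
  After 'push 4': [4]
  After 'dup': [4, 4]
  After 'drop': [4]
  After 'push 15': [4, 15]
  After 'neg': [4, -15]
  After 'lt': [0]
  After 'neg': [0]
  After 'push 16': [0, 16]
  After 'push -6': [0, 16, -6]
  After 'pop': [0, 16]
  After 'push 0': [0, 16, 0]
Program B final stack: [0, 16, 0]
Same: yes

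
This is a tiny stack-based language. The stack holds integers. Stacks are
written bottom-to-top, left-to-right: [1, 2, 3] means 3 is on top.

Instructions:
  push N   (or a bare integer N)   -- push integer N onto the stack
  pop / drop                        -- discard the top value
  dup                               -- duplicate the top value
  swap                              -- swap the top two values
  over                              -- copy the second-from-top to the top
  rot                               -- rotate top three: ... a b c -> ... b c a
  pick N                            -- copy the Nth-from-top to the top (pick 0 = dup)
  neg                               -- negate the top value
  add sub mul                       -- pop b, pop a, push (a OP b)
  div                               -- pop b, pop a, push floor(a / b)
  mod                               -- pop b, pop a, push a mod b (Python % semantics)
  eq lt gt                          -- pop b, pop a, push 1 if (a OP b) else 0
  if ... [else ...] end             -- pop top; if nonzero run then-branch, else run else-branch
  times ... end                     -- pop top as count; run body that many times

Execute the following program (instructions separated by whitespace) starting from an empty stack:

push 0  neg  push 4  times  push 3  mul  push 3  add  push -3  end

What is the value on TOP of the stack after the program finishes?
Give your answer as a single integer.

Answer: -3

Derivation:
After 'push 0': [0]
After 'neg': [0]
After 'push 4': [0, 4]
After 'times': [0]
After 'push 3': [0, 3]
After 'mul': [0]
After 'push 3': [0, 3]
After 'add': [3]
After 'push -3': [3, -3]
After 'push 3': [3, -3, 3]
  ...
After 'push 3': [3, -6, -3, 3]
After 'mul': [3, -6, -9]
After 'push 3': [3, -6, -9, 3]
After 'add': [3, -6, -6]
After 'push -3': [3, -6, -6, -3]
After 'push 3': [3, -6, -6, -3, 3]
After 'mul': [3, -6, -6, -9]
After 'push 3': [3, -6, -6, -9, 3]
After 'add': [3, -6, -6, -6]
After 'push -3': [3, -6, -6, -6, -3]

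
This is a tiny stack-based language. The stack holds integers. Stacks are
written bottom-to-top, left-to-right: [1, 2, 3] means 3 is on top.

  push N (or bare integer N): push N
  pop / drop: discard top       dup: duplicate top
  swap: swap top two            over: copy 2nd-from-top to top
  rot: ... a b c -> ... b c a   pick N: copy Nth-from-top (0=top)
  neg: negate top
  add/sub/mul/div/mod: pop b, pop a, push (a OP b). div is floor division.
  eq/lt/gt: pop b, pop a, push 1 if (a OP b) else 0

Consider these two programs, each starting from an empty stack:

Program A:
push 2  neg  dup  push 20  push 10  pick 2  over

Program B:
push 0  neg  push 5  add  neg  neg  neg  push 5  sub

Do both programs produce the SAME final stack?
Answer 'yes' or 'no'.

Answer: no

Derivation:
Program A trace:
  After 'push 2': [2]
  After 'neg': [-2]
  After 'dup': [-2, -2]
  After 'push 20': [-2, -2, 20]
  After 'push 10': [-2, -2, 20, 10]
  After 'pick 2': [-2, -2, 20, 10, -2]
  After 'over': [-2, -2, 20, 10, -2, 10]
Program A final stack: [-2, -2, 20, 10, -2, 10]

Program B trace:
  After 'push 0': [0]
  After 'neg': [0]
  After 'push 5': [0, 5]
  After 'add': [5]
  After 'neg': [-5]
  After 'neg': [5]
  After 'neg': [-5]
  After 'push 5': [-5, 5]
  After 'sub': [-10]
Program B final stack: [-10]
Same: no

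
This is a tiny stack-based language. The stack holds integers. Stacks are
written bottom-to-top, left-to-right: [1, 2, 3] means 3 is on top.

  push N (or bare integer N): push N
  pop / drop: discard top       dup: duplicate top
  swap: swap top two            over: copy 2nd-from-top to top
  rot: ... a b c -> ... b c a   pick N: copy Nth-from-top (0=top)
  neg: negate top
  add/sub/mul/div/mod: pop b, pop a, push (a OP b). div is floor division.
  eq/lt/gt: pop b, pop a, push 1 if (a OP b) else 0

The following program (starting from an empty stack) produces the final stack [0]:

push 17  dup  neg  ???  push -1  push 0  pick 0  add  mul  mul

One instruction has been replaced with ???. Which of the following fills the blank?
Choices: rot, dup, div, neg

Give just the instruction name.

Answer: div

Derivation:
Stack before ???: [17, -17]
Stack after ???:  [-1]
Checking each choice:
  rot: stack underflow (need 3, have 2)
  dup: produces [17, -17, 0]
  div: MATCH
  neg: produces [17, 0]


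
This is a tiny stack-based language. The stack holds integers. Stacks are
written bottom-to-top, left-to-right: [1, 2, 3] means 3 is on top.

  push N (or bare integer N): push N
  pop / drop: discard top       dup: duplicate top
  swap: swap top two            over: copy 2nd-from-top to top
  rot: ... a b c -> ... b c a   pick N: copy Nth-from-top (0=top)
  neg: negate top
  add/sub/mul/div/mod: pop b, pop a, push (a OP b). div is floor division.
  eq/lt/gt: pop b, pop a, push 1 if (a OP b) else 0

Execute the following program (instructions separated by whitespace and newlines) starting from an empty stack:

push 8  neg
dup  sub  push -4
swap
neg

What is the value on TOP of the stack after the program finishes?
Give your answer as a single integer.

After 'push 8': [8]
After 'neg': [-8]
After 'dup': [-8, -8]
After 'sub': [0]
After 'push -4': [0, -4]
After 'swap': [-4, 0]
After 'neg': [-4, 0]

Answer: 0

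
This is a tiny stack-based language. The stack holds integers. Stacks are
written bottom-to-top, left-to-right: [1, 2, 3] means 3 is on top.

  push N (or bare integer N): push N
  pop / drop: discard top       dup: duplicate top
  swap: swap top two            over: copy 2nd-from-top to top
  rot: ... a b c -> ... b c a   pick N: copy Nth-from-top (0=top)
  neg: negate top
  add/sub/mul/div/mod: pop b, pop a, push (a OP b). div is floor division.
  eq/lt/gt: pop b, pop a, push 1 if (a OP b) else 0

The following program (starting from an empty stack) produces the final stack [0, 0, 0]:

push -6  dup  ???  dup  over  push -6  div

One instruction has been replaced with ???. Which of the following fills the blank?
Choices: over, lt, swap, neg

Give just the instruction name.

Stack before ???: [-6, -6]
Stack after ???:  [0]
Checking each choice:
  over: produces [-6, -6, -6, -6, 1]
  lt: MATCH
  swap: produces [-6, -6, -6, 1]
  neg: produces [-6, 6, 6, -1]


Answer: lt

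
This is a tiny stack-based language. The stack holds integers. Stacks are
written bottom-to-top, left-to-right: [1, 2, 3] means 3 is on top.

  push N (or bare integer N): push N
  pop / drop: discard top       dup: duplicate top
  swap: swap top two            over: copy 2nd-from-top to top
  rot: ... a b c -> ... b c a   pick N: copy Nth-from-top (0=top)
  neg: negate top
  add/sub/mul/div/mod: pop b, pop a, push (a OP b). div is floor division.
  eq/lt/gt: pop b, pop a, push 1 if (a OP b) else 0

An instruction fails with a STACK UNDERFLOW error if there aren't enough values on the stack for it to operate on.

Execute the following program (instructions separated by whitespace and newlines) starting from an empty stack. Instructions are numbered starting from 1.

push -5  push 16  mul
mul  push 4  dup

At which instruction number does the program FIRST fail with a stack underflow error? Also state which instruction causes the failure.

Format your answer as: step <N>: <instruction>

Answer: step 4: mul

Derivation:
Step 1 ('push -5'): stack = [-5], depth = 1
Step 2 ('push 16'): stack = [-5, 16], depth = 2
Step 3 ('mul'): stack = [-80], depth = 1
Step 4 ('mul'): needs 2 value(s) but depth is 1 — STACK UNDERFLOW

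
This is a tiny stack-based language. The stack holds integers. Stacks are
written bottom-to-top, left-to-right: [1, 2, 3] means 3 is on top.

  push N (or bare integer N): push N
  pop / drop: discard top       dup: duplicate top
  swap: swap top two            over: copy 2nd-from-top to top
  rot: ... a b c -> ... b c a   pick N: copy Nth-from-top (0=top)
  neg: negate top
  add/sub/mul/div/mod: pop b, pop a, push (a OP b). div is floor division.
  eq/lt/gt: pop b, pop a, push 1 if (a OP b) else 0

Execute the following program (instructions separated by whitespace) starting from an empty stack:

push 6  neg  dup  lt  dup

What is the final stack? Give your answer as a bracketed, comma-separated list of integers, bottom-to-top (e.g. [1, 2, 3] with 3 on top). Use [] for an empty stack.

Answer: [0, 0]

Derivation:
After 'push 6': [6]
After 'neg': [-6]
After 'dup': [-6, -6]
After 'lt': [0]
After 'dup': [0, 0]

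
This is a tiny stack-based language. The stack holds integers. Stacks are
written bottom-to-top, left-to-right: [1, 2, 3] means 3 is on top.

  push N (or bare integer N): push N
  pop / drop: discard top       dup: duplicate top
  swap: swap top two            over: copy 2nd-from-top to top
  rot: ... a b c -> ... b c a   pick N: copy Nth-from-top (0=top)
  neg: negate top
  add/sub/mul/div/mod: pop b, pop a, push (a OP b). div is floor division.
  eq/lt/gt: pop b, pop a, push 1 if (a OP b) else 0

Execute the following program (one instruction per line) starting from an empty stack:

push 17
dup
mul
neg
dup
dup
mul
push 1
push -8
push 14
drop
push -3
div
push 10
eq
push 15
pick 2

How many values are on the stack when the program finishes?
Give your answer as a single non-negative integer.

After 'push 17': stack = [17] (depth 1)
After 'dup': stack = [17, 17] (depth 2)
After 'mul': stack = [289] (depth 1)
After 'neg': stack = [-289] (depth 1)
After 'dup': stack = [-289, -289] (depth 2)
After 'dup': stack = [-289, -289, -289] (depth 3)
After 'mul': stack = [-289, 83521] (depth 2)
After 'push 1': stack = [-289, 83521, 1] (depth 3)
After 'push -8': stack = [-289, 83521, 1, -8] (depth 4)
After 'push 14': stack = [-289, 83521, 1, -8, 14] (depth 5)
After 'drop': stack = [-289, 83521, 1, -8] (depth 4)
After 'push -3': stack = [-289, 83521, 1, -8, -3] (depth 5)
After 'div': stack = [-289, 83521, 1, 2] (depth 4)
After 'push 10': stack = [-289, 83521, 1, 2, 10] (depth 5)
After 'eq': stack = [-289, 83521, 1, 0] (depth 4)
After 'push 15': stack = [-289, 83521, 1, 0, 15] (depth 5)
After 'pick 2': stack = [-289, 83521, 1, 0, 15, 1] (depth 6)

Answer: 6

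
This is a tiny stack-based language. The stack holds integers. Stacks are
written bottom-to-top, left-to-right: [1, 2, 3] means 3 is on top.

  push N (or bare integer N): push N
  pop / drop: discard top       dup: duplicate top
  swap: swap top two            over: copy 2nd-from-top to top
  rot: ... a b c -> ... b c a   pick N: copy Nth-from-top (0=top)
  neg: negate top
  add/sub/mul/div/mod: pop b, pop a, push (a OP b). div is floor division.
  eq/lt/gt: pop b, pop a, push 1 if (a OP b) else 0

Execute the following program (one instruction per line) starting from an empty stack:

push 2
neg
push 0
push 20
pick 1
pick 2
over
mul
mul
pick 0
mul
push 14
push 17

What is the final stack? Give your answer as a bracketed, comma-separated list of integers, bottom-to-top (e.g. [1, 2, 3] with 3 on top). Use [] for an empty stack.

After 'push 2': [2]
After 'neg': [-2]
After 'push 0': [-2, 0]
After 'push 20': [-2, 0, 20]
After 'pick 1': [-2, 0, 20, 0]
After 'pick 2': [-2, 0, 20, 0, 0]
After 'over': [-2, 0, 20, 0, 0, 0]
After 'mul': [-2, 0, 20, 0, 0]
After 'mul': [-2, 0, 20, 0]
After 'pick 0': [-2, 0, 20, 0, 0]
After 'mul': [-2, 0, 20, 0]
After 'push 14': [-2, 0, 20, 0, 14]
After 'push 17': [-2, 0, 20, 0, 14, 17]

Answer: [-2, 0, 20, 0, 14, 17]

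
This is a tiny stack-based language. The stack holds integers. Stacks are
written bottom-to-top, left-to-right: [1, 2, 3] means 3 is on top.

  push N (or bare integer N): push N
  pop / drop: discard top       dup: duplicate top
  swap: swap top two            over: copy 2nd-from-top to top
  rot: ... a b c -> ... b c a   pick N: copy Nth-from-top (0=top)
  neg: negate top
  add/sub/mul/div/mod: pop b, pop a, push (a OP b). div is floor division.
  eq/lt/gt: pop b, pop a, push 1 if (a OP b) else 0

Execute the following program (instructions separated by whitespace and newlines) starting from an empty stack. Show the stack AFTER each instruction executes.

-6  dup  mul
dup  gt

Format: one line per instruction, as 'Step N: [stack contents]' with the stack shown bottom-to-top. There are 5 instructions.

Step 1: [-6]
Step 2: [-6, -6]
Step 3: [36]
Step 4: [36, 36]
Step 5: [0]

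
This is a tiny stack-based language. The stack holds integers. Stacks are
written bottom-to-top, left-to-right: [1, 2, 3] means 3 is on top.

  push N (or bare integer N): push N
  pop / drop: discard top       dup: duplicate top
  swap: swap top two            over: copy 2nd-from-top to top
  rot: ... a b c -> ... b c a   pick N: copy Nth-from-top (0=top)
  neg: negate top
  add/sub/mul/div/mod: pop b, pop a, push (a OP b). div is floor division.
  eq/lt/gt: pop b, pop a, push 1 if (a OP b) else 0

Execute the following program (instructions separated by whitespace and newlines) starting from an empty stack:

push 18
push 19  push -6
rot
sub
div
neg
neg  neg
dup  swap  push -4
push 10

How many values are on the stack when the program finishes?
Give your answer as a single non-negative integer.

Answer: 4

Derivation:
After 'push 18': stack = [18] (depth 1)
After 'push 19': stack = [18, 19] (depth 2)
After 'push -6': stack = [18, 19, -6] (depth 3)
After 'rot': stack = [19, -6, 18] (depth 3)
After 'sub': stack = [19, -24] (depth 2)
After 'div': stack = [-1] (depth 1)
After 'neg': stack = [1] (depth 1)
After 'neg': stack = [-1] (depth 1)
After 'neg': stack = [1] (depth 1)
After 'dup': stack = [1, 1] (depth 2)
After 'swap': stack = [1, 1] (depth 2)
After 'push -4': stack = [1, 1, -4] (depth 3)
After 'push 10': stack = [1, 1, -4, 10] (depth 4)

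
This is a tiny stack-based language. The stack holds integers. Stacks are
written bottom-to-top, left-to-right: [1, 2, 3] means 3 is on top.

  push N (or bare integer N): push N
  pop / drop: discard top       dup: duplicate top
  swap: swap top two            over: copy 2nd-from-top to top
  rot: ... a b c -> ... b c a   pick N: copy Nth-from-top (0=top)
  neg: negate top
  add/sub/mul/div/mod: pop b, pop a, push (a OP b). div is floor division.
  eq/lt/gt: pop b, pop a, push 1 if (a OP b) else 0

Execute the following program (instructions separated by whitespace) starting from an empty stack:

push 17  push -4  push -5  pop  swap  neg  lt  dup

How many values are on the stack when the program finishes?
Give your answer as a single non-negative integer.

After 'push 17': stack = [17] (depth 1)
After 'push -4': stack = [17, -4] (depth 2)
After 'push -5': stack = [17, -4, -5] (depth 3)
After 'pop': stack = [17, -4] (depth 2)
After 'swap': stack = [-4, 17] (depth 2)
After 'neg': stack = [-4, -17] (depth 2)
After 'lt': stack = [0] (depth 1)
After 'dup': stack = [0, 0] (depth 2)

Answer: 2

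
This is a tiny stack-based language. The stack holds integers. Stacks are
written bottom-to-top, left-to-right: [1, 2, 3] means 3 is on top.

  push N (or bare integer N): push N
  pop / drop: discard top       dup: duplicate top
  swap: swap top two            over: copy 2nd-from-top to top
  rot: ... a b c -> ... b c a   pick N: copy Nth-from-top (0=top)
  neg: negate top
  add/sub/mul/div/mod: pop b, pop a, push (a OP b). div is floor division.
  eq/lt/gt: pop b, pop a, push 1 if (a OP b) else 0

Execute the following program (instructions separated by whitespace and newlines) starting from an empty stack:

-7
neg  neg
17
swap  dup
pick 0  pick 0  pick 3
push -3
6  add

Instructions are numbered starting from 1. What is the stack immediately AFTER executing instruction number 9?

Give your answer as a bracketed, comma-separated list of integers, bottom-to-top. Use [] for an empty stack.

Answer: [17, -7, -7, -7, -7, -7]

Derivation:
Step 1 ('-7'): [-7]
Step 2 ('neg'): [7]
Step 3 ('neg'): [-7]
Step 4 ('17'): [-7, 17]
Step 5 ('swap'): [17, -7]
Step 6 ('dup'): [17, -7, -7]
Step 7 ('pick 0'): [17, -7, -7, -7]
Step 8 ('pick 0'): [17, -7, -7, -7, -7]
Step 9 ('pick 3'): [17, -7, -7, -7, -7, -7]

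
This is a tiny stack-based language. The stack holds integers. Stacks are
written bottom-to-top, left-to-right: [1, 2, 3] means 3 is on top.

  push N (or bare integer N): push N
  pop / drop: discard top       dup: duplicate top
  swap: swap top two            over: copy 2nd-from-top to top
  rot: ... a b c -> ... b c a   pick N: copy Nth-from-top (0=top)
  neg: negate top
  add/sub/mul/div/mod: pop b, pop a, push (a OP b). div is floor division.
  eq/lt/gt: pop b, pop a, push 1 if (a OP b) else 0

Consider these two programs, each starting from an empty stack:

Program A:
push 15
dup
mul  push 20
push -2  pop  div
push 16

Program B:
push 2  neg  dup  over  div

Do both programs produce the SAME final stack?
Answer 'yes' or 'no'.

Program A trace:
  After 'push 15': [15]
  After 'dup': [15, 15]
  After 'mul': [225]
  After 'push 20': [225, 20]
  After 'push -2': [225, 20, -2]
  After 'pop': [225, 20]
  After 'div': [11]
  After 'push 16': [11, 16]
Program A final stack: [11, 16]

Program B trace:
  After 'push 2': [2]
  After 'neg': [-2]
  After 'dup': [-2, -2]
  After 'over': [-2, -2, -2]
  After 'div': [-2, 1]
Program B final stack: [-2, 1]
Same: no

Answer: no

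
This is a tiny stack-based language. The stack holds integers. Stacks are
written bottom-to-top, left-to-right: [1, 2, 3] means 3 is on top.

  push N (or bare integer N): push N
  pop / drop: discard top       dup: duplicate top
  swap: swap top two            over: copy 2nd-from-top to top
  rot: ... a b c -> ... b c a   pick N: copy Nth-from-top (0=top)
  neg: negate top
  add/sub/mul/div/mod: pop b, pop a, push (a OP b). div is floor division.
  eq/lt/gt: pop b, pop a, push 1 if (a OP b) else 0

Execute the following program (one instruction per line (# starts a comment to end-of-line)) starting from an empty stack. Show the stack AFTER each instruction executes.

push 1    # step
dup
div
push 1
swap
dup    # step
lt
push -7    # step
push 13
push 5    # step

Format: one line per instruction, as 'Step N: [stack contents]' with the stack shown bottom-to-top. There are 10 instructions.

Step 1: [1]
Step 2: [1, 1]
Step 3: [1]
Step 4: [1, 1]
Step 5: [1, 1]
Step 6: [1, 1, 1]
Step 7: [1, 0]
Step 8: [1, 0, -7]
Step 9: [1, 0, -7, 13]
Step 10: [1, 0, -7, 13, 5]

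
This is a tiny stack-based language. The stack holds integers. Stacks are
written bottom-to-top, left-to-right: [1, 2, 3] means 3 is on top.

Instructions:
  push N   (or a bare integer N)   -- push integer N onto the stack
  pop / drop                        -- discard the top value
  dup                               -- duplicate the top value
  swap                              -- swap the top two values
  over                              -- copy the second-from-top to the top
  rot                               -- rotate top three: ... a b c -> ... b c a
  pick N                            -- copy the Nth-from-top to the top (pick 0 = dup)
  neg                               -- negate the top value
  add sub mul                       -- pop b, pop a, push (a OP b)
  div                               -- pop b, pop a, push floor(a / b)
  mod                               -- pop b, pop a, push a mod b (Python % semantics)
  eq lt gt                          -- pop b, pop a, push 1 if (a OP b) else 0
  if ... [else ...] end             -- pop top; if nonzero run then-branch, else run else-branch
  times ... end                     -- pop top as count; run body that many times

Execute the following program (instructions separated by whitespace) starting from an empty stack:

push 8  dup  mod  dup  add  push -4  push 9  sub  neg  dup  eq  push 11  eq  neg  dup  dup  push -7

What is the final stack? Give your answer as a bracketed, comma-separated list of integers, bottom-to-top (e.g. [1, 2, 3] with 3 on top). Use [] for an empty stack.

After 'push 8': [8]
After 'dup': [8, 8]
After 'mod': [0]
After 'dup': [0, 0]
After 'add': [0]
After 'push -4': [0, -4]
After 'push 9': [0, -4, 9]
After 'sub': [0, -13]
After 'neg': [0, 13]
After 'dup': [0, 13, 13]
After 'eq': [0, 1]
After 'push 11': [0, 1, 11]
After 'eq': [0, 0]
After 'neg': [0, 0]
After 'dup': [0, 0, 0]
After 'dup': [0, 0, 0, 0]
After 'push -7': [0, 0, 0, 0, -7]

Answer: [0, 0, 0, 0, -7]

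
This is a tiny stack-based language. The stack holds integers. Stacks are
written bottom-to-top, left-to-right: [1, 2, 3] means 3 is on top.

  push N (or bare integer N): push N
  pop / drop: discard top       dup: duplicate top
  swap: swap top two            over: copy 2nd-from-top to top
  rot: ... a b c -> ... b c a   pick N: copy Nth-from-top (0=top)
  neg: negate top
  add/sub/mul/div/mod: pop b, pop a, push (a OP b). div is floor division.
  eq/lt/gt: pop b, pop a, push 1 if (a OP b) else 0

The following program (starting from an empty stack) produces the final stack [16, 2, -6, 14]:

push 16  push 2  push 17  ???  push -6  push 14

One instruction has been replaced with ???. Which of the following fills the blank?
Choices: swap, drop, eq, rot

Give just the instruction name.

Answer: drop

Derivation:
Stack before ???: [16, 2, 17]
Stack after ???:  [16, 2]
Checking each choice:
  swap: produces [16, 17, 2, -6, 14]
  drop: MATCH
  eq: produces [16, 0, -6, 14]
  rot: produces [2, 17, 16, -6, 14]


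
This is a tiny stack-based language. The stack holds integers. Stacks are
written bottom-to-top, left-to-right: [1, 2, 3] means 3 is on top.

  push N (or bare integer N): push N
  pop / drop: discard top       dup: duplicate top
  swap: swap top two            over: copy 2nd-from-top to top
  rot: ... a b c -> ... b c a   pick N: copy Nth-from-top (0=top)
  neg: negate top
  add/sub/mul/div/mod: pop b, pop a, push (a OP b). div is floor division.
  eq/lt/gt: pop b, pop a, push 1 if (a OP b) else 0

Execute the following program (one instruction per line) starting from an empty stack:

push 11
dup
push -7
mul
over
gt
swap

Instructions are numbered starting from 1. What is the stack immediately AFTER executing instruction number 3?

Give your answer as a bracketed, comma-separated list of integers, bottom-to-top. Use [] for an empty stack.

Answer: [11, 11, -7]

Derivation:
Step 1 ('push 11'): [11]
Step 2 ('dup'): [11, 11]
Step 3 ('push -7'): [11, 11, -7]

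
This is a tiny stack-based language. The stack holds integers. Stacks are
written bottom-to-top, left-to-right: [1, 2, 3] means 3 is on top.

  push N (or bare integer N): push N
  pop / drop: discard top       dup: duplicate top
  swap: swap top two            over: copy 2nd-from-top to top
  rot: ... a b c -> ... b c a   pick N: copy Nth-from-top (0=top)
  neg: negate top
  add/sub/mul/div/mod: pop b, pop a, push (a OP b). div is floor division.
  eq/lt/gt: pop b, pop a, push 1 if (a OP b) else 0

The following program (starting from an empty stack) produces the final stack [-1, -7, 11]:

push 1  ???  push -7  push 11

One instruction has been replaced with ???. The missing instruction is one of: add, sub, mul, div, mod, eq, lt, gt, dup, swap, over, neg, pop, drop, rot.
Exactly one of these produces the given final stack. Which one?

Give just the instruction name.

Answer: neg

Derivation:
Stack before ???: [1]
Stack after ???:  [-1]
The instruction that transforms [1] -> [-1] is: neg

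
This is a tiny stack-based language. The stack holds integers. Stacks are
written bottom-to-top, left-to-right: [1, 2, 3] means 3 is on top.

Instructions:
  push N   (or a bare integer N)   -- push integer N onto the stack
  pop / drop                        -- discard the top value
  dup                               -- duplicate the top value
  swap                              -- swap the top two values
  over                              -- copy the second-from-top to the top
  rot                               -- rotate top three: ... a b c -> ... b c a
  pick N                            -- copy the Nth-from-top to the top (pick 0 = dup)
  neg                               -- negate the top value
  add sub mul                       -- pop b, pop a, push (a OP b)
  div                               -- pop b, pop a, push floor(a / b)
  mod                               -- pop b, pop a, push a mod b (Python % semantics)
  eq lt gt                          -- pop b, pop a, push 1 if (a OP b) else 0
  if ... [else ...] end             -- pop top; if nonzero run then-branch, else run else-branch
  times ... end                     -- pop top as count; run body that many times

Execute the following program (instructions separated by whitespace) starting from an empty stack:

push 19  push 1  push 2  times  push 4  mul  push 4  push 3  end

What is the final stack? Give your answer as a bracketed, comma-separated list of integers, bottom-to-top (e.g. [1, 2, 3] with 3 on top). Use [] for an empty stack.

After 'push 19': [19]
After 'push 1': [19, 1]
After 'push 2': [19, 1, 2]
After 'times': [19, 1]
After 'push 4': [19, 1, 4]
After 'mul': [19, 4]
After 'push 4': [19, 4, 4]
After 'push 3': [19, 4, 4, 3]
After 'push 4': [19, 4, 4, 3, 4]
After 'mul': [19, 4, 4, 12]
After 'push 4': [19, 4, 4, 12, 4]
After 'push 3': [19, 4, 4, 12, 4, 3]

Answer: [19, 4, 4, 12, 4, 3]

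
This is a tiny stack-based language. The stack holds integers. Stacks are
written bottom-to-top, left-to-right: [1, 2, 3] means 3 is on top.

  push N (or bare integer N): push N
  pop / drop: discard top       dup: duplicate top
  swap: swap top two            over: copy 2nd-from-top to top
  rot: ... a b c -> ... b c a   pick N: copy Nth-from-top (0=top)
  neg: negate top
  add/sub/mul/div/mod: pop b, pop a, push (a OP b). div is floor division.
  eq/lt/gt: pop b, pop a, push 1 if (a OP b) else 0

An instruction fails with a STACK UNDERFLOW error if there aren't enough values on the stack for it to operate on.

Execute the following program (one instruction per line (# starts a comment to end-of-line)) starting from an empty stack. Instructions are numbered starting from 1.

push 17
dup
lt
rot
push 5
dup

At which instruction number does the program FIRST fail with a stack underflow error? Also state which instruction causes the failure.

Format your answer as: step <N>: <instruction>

Answer: step 4: rot

Derivation:
Step 1 ('push 17'): stack = [17], depth = 1
Step 2 ('dup'): stack = [17, 17], depth = 2
Step 3 ('lt'): stack = [0], depth = 1
Step 4 ('rot'): needs 3 value(s) but depth is 1 — STACK UNDERFLOW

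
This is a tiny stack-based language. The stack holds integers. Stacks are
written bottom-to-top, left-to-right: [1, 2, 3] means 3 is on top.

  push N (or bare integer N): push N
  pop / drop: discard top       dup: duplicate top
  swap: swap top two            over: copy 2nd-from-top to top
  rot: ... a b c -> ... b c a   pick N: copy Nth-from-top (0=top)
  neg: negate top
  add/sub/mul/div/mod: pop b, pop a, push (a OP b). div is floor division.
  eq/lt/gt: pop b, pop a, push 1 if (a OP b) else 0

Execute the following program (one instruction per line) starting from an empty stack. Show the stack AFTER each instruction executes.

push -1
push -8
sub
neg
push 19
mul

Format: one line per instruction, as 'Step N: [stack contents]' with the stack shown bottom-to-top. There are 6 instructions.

Step 1: [-1]
Step 2: [-1, -8]
Step 3: [7]
Step 4: [-7]
Step 5: [-7, 19]
Step 6: [-133]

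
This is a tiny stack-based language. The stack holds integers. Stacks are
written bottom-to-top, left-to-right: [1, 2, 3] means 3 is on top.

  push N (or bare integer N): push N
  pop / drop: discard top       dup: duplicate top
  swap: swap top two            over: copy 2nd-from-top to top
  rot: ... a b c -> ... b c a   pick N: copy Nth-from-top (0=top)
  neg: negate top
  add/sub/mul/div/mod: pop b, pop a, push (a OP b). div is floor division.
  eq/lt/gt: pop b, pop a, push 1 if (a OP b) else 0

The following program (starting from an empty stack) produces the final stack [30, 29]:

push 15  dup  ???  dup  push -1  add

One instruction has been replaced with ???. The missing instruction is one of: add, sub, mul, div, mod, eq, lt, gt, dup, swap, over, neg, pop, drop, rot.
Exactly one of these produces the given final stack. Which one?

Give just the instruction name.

Answer: add

Derivation:
Stack before ???: [15, 15]
Stack after ???:  [30]
The instruction that transforms [15, 15] -> [30] is: add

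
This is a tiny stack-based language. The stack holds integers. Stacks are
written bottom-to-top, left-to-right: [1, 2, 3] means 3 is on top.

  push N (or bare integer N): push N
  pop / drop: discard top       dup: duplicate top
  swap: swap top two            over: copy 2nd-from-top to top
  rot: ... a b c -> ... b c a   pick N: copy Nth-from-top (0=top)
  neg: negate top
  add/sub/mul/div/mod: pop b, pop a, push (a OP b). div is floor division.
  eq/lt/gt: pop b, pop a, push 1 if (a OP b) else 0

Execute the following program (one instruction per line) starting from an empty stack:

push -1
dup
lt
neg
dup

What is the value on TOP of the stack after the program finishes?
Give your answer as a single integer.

After 'push -1': [-1]
After 'dup': [-1, -1]
After 'lt': [0]
After 'neg': [0]
After 'dup': [0, 0]

Answer: 0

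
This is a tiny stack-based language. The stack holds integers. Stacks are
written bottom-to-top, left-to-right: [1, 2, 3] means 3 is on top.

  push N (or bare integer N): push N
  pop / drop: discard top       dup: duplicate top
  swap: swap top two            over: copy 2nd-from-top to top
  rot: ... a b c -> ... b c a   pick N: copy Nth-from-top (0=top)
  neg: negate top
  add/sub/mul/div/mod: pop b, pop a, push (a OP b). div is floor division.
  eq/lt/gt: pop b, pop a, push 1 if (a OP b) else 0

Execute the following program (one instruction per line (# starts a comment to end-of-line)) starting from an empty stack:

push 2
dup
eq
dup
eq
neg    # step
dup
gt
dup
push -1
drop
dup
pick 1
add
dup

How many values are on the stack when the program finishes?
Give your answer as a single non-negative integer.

After 'push 2': stack = [2] (depth 1)
After 'dup': stack = [2, 2] (depth 2)
After 'eq': stack = [1] (depth 1)
After 'dup': stack = [1, 1] (depth 2)
After 'eq': stack = [1] (depth 1)
After 'neg': stack = [-1] (depth 1)
After 'dup': stack = [-1, -1] (depth 2)
After 'gt': stack = [0] (depth 1)
After 'dup': stack = [0, 0] (depth 2)
After 'push -1': stack = [0, 0, -1] (depth 3)
After 'drop': stack = [0, 0] (depth 2)
After 'dup': stack = [0, 0, 0] (depth 3)
After 'pick 1': stack = [0, 0, 0, 0] (depth 4)
After 'add': stack = [0, 0, 0] (depth 3)
After 'dup': stack = [0, 0, 0, 0] (depth 4)

Answer: 4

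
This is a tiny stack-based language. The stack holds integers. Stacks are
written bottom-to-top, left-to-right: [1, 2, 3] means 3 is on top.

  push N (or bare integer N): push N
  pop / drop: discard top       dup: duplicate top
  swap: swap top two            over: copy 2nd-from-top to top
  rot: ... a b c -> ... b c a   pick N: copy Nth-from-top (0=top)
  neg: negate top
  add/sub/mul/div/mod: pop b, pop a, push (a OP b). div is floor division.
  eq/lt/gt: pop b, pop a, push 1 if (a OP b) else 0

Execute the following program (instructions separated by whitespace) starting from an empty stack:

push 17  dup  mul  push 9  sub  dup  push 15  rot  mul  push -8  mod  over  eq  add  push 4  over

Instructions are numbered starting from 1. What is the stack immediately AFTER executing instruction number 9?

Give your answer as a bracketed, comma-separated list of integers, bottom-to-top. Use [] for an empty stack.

Answer: [280, 4200]

Derivation:
Step 1 ('push 17'): [17]
Step 2 ('dup'): [17, 17]
Step 3 ('mul'): [289]
Step 4 ('push 9'): [289, 9]
Step 5 ('sub'): [280]
Step 6 ('dup'): [280, 280]
Step 7 ('push 15'): [280, 280, 15]
Step 8 ('rot'): [280, 15, 280]
Step 9 ('mul'): [280, 4200]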